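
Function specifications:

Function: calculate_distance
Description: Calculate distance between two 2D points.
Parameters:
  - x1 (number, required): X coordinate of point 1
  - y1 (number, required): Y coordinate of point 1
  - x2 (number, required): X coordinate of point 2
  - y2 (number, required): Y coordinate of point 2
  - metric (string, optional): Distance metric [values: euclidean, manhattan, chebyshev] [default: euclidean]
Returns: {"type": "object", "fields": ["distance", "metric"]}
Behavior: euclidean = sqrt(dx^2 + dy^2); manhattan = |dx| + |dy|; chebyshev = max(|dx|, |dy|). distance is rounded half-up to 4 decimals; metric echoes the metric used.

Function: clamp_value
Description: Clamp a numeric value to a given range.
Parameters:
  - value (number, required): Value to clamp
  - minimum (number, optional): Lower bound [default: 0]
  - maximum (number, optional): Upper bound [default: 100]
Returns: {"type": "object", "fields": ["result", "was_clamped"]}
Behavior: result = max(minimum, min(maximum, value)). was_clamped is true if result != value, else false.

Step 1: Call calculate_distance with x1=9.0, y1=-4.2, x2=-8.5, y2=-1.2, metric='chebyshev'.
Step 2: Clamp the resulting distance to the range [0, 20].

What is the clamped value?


Step 1: calculate_distance (chebyshev)
  |dx| = |-8.5 - 9| = 17.5; |dy| = |-1.2 - -4.2| = 3
  chebyshev: max(17.5, 3) = 17.5
  Round to 4 decimals: 17.5
  -> distance = 17.5
Step 2: clamp_value(value=17.5, minimum=0, maximum=20)
  result = max(0, min(20, 17.5)) = max(0, 17.5) = 17.5
  was_clamped = (17.5 != 17.5) = false
  -> result = 17.5
17.5


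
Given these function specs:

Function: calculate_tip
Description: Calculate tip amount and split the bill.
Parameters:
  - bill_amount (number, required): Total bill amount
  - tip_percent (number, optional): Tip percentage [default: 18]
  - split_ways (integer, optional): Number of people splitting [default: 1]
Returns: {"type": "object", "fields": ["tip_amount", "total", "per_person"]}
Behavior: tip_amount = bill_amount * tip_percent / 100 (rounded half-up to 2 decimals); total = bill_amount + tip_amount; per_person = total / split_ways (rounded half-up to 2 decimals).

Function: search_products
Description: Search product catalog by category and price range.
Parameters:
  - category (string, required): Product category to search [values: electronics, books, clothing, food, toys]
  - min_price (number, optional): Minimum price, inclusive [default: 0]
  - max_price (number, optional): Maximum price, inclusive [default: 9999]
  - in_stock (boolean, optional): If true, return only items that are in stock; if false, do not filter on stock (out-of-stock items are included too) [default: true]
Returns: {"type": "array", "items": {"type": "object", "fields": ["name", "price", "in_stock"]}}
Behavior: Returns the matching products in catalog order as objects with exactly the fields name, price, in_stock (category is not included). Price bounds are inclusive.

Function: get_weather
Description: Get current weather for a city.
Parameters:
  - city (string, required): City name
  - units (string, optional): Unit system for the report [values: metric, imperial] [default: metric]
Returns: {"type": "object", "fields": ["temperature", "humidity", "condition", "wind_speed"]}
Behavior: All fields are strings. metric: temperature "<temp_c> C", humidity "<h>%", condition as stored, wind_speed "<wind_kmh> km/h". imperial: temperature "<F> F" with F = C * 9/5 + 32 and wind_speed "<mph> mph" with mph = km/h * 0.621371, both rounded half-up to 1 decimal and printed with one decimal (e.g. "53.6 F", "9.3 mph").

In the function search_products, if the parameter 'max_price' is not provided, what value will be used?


The search_products spec declares:
  - max_price (number, optional): Maximum price, inclusive [default: 9999]
Default:
9999


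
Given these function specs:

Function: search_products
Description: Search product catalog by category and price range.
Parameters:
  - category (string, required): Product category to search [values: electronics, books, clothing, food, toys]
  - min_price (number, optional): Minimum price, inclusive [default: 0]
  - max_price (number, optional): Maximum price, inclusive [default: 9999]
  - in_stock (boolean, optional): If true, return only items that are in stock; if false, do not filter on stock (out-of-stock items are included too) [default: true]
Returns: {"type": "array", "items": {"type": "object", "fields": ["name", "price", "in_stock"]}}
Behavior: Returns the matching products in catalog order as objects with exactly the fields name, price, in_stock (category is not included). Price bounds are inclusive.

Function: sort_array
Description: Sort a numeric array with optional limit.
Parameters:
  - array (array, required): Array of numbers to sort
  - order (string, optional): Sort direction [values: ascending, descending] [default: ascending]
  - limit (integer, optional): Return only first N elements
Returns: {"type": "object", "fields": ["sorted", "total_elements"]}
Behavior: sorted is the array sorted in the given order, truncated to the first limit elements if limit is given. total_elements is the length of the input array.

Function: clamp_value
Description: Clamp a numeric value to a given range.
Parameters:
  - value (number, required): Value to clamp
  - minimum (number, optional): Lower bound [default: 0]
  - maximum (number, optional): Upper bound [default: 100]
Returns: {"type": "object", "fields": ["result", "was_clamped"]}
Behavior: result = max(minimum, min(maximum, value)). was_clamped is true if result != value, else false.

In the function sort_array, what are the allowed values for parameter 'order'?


The sort_array spec declares:
  - order (string, optional): Sort direction [values: ascending, descending] [default: ascending]
Allowed values:
ascending, descending


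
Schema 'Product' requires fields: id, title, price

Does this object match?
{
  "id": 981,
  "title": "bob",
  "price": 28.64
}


Checking required fields... All present.
Valid - all required fields present


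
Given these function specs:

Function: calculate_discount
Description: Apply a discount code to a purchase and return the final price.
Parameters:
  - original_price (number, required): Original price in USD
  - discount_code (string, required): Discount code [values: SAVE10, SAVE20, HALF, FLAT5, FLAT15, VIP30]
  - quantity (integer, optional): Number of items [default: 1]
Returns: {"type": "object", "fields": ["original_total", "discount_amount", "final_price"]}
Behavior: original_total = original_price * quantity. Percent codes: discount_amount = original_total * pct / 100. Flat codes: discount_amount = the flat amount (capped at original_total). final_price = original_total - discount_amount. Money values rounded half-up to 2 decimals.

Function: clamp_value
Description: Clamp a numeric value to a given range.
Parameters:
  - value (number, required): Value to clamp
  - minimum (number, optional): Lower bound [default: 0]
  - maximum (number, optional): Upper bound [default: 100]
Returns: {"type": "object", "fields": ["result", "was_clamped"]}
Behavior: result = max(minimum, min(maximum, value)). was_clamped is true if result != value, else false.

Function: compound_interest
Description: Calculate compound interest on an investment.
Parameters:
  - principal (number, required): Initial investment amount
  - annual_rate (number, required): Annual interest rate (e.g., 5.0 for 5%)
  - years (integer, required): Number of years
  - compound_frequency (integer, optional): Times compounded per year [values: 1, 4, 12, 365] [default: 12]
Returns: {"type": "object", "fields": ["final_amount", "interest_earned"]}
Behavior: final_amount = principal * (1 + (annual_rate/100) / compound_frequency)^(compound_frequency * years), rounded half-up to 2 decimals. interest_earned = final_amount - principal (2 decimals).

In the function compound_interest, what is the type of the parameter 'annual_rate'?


The compound_interest spec declares:
  - annual_rate (number, required): Annual interest rate (e.g., 5.0 for 5%)
Type:
number


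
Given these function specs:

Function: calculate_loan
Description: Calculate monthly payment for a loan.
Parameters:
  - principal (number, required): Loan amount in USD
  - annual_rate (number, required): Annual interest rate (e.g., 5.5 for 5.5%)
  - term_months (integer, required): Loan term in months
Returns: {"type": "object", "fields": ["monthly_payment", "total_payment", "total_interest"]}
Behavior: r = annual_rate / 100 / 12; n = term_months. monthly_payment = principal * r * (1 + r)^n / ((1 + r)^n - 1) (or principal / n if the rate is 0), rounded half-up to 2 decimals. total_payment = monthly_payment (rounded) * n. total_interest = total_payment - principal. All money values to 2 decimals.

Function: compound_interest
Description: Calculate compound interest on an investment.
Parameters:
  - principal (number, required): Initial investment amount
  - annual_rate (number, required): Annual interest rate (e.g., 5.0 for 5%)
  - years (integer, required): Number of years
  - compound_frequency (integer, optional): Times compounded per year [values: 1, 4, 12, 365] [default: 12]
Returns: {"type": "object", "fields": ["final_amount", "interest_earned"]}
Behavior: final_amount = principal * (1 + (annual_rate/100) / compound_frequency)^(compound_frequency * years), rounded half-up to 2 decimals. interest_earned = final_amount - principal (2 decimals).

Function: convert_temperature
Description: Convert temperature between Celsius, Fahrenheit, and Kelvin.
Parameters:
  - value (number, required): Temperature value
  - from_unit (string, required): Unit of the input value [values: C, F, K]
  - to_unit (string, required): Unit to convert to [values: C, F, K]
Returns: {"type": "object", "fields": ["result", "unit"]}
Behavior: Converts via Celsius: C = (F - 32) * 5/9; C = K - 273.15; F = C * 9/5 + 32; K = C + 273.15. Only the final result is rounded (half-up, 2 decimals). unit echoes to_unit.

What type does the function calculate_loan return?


The calculate_loan spec declares Returns: {"type": "object", "fields": ["monthly_payment", "total_payment", "total_interest"]}
Type:
object


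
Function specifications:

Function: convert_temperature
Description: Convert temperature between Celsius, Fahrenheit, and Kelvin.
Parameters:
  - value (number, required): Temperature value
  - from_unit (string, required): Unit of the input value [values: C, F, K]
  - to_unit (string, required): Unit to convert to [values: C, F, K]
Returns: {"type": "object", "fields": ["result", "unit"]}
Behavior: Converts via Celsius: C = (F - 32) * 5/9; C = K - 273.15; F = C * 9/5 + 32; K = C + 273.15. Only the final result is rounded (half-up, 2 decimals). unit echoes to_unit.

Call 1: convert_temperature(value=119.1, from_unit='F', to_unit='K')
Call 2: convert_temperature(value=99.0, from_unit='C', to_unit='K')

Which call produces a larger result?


Call 1:
  To C: (119.1 - 32) * 5/9 = 48.388889
  To K: 48.388889 + 273.15 = 321.538889
  Round to 2 decimals: 321.54
  -> 321.54 K
Call 2:
  Input already in C: 99
  To K: 99 + 273.15 = 372.15
  Round to 2 decimals: 372.15
  -> 372.15 K
Call 2 (372.15 K)


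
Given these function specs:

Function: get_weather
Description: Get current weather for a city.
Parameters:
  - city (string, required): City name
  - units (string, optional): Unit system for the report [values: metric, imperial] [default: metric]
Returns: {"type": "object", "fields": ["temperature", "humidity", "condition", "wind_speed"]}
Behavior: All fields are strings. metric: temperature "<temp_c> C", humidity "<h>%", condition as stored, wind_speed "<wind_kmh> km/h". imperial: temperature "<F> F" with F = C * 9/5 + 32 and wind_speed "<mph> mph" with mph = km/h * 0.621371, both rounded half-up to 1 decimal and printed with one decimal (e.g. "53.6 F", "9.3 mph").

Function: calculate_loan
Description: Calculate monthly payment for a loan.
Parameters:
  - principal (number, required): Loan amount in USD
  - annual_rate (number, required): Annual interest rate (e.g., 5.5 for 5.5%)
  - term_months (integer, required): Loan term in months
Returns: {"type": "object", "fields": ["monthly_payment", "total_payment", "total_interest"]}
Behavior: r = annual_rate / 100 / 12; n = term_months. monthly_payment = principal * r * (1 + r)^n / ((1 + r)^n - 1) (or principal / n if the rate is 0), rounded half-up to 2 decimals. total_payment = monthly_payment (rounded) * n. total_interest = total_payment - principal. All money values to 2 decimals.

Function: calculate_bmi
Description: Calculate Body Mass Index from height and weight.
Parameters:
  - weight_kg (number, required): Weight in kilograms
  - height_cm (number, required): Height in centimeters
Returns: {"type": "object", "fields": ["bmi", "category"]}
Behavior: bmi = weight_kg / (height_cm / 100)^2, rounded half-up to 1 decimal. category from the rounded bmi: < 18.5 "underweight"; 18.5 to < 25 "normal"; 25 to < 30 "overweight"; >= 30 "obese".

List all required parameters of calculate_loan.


Parameters of calculate_loan and their required/optional flag:
  principal: required
  annual_rate: required
  term_months: required
annual_rate, principal, term_months


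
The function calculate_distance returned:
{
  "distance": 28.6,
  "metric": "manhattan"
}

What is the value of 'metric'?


manhattan


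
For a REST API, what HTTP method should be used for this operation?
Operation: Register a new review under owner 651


GET = read, POST = create, PUT = update/replace, DELETE = remove
This operation is a create.
POST


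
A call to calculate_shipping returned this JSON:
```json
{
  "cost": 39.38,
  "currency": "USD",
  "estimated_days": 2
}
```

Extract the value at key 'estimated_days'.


2


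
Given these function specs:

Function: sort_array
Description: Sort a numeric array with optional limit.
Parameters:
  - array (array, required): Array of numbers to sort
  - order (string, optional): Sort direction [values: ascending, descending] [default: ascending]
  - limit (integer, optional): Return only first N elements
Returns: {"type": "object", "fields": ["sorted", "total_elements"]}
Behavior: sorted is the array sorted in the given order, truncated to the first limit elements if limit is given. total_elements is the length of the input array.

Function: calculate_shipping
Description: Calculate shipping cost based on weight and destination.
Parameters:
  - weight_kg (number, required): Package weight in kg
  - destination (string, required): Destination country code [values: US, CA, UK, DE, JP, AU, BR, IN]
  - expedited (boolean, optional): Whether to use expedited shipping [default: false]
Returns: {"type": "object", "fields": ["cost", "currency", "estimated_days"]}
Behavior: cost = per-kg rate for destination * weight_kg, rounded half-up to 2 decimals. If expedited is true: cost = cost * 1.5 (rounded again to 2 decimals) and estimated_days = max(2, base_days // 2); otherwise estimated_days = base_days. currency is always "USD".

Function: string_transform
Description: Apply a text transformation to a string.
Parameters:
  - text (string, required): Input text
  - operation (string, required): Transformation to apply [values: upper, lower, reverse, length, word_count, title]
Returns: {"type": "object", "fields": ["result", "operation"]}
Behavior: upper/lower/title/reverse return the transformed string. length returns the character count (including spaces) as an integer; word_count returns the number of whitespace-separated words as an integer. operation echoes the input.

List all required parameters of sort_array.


Parameters of sort_array and their required/optional flag:
  array: required
  order: optional
  limit: optional
array


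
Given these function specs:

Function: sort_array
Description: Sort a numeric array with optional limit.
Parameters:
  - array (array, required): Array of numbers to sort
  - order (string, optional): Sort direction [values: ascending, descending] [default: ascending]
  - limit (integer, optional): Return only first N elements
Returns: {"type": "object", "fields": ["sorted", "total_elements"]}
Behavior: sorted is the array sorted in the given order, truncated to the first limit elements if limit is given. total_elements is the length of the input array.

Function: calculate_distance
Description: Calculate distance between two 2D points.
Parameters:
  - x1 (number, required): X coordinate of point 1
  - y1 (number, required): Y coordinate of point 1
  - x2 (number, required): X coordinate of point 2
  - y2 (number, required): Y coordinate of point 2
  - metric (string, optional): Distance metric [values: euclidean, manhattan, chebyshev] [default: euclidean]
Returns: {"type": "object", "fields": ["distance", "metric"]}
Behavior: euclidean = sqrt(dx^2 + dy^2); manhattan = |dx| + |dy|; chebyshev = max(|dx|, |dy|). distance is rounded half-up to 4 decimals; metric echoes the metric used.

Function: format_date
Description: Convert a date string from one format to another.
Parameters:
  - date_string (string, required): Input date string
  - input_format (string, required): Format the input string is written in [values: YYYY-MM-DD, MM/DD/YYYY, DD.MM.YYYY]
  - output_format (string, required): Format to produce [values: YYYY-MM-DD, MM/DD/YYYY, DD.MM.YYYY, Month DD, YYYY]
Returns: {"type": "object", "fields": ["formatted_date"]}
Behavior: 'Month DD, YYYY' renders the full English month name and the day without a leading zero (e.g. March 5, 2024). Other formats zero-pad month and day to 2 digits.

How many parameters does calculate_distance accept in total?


Parameters of calculate_distance: x1 (required), y1 (required), x2 (required), y2 (required), metric (optional)
Total:
5


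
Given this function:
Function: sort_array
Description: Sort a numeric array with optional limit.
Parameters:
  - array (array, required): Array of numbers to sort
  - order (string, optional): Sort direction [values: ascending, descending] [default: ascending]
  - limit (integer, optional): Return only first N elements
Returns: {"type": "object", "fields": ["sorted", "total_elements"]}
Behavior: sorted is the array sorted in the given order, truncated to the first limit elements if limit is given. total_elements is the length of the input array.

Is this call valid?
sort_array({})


Checking required parameters...
Missing required parameter: array
Invalid - missing required parameter 'array'


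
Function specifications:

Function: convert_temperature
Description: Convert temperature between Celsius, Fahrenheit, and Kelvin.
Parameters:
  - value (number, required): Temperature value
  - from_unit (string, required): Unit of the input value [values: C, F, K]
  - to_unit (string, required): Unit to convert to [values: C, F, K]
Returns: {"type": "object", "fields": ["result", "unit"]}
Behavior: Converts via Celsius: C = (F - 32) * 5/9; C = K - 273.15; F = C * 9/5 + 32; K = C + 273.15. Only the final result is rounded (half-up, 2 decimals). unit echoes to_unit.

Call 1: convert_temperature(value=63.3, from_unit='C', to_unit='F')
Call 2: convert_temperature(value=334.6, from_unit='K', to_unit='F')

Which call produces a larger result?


Call 1:
  Input already in C: 63.3
  To F: 63.3 * 9/5 + 32 = 145.94
  Round to 2 decimals: 145.94
  -> 145.94 F
Call 2:
  To C: 334.6 - 273.15 = 61.45
  To F: 61.45 * 9/5 + 32 = 142.61
  Round to 2 decimals: 142.61
  -> 142.61 F
Call 1 (145.94 F)


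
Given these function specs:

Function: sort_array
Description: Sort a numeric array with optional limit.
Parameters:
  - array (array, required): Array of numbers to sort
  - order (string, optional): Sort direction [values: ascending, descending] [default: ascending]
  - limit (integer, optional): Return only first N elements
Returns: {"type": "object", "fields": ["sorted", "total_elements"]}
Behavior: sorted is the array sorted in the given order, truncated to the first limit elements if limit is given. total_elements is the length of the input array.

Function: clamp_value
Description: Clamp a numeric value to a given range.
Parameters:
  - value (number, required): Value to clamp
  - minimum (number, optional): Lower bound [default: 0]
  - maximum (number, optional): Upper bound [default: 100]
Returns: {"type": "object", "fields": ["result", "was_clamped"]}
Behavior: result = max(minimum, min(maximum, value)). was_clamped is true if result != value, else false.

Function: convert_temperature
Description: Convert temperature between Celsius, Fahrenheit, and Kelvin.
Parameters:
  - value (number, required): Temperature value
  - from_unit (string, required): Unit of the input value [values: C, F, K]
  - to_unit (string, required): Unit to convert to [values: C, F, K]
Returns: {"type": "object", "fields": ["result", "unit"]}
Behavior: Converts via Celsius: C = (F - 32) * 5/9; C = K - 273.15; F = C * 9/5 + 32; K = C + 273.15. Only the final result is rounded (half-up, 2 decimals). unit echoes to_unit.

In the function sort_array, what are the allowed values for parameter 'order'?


The sort_array spec declares:
  - order (string, optional): Sort direction [values: ascending, descending] [default: ascending]
Allowed values:
ascending, descending


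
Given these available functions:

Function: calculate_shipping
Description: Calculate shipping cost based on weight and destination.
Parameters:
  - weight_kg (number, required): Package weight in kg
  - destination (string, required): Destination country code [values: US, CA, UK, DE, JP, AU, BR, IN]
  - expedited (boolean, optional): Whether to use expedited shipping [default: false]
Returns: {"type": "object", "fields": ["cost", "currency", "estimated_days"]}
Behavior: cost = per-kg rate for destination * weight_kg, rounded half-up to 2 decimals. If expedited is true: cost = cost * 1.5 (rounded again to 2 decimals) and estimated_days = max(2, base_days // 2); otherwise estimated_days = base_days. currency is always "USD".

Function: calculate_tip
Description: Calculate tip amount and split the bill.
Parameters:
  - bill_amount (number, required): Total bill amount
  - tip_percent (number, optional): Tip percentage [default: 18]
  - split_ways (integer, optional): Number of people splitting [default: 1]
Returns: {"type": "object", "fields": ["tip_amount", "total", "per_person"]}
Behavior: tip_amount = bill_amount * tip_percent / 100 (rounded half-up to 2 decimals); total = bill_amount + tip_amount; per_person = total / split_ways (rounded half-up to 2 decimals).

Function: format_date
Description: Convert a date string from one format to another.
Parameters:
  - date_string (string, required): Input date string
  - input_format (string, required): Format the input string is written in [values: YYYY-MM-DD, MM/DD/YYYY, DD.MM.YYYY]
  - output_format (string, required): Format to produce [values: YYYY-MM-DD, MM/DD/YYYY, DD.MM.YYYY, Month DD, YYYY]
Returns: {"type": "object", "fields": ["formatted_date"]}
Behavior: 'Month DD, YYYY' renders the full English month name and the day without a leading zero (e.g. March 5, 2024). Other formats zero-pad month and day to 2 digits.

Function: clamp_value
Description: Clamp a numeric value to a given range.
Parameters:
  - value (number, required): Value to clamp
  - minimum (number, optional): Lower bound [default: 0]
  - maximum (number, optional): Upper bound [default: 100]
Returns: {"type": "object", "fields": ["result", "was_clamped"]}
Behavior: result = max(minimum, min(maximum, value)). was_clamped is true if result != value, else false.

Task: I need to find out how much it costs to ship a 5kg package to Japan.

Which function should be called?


The task needs a function whose description is: Calculate shipping cost based on weight and destination.
calculate_shipping


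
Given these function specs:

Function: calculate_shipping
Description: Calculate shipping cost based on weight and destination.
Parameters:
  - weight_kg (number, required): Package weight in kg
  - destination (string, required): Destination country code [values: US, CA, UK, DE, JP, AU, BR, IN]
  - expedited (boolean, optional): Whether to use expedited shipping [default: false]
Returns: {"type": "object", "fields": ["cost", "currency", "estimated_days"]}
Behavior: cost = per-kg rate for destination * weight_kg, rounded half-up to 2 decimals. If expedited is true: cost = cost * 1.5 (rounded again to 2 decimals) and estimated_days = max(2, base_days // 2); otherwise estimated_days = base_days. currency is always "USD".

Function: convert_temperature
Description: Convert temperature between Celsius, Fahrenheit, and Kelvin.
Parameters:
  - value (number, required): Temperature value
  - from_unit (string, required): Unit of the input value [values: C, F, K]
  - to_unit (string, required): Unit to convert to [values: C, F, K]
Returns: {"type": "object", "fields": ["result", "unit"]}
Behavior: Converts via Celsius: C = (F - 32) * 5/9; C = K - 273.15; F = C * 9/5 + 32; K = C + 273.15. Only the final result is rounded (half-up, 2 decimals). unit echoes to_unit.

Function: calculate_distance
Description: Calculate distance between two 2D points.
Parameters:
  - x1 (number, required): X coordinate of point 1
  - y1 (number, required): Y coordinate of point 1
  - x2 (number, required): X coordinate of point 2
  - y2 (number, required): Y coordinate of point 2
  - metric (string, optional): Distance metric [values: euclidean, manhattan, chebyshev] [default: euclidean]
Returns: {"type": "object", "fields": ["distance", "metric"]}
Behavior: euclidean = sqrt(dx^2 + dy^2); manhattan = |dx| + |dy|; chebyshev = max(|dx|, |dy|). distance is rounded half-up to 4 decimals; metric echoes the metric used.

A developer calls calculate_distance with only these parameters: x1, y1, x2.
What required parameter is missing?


Required parameters: x1, y1, x2, y2
Provided: x1, y1, x2
Missing: y2
y2


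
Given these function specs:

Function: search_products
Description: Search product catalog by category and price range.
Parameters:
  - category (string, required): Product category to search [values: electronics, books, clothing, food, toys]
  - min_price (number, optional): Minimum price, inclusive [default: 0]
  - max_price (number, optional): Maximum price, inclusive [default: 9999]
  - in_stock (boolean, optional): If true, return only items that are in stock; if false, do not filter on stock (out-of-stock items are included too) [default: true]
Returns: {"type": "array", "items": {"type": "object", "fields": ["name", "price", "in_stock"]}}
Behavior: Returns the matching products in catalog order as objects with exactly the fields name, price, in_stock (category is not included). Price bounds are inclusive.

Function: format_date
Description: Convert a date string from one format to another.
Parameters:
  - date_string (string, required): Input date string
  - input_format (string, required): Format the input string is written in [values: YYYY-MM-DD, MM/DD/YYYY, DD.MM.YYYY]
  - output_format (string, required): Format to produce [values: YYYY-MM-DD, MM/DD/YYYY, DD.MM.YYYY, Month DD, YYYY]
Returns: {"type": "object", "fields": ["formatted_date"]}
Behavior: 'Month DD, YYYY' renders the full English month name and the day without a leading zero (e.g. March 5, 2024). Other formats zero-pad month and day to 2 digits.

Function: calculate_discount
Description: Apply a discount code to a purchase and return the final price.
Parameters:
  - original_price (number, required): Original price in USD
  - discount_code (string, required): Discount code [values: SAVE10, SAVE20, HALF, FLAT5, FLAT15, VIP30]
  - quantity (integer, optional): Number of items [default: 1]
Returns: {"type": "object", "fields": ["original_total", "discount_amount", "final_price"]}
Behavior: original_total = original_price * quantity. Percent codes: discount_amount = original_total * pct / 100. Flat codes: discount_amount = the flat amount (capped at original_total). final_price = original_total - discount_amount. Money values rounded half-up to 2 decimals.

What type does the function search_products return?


The search_products spec declares Returns: {"type": "array", "items": {"type": "object", "fields": ["name", "price", "in_stock"]}}
Type:
array


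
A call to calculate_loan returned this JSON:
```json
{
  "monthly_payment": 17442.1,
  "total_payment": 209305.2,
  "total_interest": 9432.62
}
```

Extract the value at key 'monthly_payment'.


17442.1


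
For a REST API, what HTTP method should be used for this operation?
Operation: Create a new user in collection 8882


GET = read, POST = create, PUT = update/replace, DELETE = remove
This operation is a create.
POST


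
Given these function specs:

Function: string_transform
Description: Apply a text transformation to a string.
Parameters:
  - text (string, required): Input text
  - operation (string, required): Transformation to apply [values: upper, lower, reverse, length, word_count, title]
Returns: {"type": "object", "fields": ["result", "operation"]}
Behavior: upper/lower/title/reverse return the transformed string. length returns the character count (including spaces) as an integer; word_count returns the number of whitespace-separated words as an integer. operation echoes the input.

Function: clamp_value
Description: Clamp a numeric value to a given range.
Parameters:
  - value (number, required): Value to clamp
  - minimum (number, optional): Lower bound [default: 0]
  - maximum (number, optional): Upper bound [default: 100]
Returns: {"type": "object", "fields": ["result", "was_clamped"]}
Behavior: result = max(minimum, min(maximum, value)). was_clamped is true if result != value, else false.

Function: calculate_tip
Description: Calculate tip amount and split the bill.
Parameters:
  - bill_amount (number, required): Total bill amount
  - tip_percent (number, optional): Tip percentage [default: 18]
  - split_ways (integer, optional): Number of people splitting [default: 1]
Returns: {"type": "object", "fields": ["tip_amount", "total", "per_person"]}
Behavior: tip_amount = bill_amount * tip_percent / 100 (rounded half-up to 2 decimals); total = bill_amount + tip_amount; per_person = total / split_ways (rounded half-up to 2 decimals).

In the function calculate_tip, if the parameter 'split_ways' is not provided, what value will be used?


The calculate_tip spec declares:
  - split_ways (integer, optional): Number of people splitting [default: 1]
Default:
1


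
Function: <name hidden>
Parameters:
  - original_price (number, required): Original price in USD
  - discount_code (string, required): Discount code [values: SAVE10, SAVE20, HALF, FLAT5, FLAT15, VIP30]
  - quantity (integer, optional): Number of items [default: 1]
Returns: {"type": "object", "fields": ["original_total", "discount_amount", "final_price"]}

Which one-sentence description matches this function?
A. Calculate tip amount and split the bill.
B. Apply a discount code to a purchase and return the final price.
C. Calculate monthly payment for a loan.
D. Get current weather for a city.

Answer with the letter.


Parameters original_price, discount_code, quantity and return ["original_total", "discount_amount", "final_price"] fit: Apply a discount code to a purchase and return the final price.
B


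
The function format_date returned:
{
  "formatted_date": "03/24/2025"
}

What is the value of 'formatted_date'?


03/24/2025


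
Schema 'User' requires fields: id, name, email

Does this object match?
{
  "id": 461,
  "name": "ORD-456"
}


Checking required fields...
Missing: email
Invalid - missing required field 'email'


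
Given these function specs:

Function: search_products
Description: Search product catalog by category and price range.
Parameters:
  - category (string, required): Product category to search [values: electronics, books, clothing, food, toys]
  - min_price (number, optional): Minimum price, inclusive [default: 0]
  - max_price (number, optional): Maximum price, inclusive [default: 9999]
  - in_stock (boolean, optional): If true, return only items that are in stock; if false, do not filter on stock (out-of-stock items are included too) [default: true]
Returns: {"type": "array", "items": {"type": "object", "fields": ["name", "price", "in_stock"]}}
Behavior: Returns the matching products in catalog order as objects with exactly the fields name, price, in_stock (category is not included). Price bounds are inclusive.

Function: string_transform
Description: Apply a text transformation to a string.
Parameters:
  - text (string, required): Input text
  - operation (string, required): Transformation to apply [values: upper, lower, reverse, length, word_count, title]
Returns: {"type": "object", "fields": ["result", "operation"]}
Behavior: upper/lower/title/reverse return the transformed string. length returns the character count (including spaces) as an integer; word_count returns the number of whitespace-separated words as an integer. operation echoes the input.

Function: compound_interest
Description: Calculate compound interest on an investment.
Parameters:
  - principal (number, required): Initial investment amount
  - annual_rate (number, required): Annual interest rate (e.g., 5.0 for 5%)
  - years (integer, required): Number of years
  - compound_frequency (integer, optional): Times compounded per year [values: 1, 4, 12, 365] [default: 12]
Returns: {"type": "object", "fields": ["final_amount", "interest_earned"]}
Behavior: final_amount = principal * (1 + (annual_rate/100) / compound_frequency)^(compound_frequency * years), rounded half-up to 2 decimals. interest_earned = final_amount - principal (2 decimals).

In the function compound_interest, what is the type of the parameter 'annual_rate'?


The compound_interest spec declares:
  - annual_rate (number, required): Annual interest rate (e.g., 5.0 for 5%)
Type:
number


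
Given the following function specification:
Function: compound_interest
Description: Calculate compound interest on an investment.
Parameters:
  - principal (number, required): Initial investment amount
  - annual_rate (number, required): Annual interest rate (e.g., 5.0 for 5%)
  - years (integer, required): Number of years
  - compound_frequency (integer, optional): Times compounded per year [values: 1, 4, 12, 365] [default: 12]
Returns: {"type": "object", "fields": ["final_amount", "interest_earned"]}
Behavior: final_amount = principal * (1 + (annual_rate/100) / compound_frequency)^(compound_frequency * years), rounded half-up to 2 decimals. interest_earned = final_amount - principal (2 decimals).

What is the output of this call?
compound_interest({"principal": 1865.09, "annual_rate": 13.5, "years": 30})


Defaults applied: compound_frequency=12
rate per period = 13.5/100/12 = 0.01125 (keep full precision); periods = 12 * 30 = 360
(1 + 0.01125)^360 = 56.11415964
final_amount = 1865.09 * 56.11415964 = 104657.957995 -> 104657.96
interest_earned = 104657.96 - 1865.09 = 102792.87
Output:
{"final_amount": 104657.96, "interest_earned": 102792.87}


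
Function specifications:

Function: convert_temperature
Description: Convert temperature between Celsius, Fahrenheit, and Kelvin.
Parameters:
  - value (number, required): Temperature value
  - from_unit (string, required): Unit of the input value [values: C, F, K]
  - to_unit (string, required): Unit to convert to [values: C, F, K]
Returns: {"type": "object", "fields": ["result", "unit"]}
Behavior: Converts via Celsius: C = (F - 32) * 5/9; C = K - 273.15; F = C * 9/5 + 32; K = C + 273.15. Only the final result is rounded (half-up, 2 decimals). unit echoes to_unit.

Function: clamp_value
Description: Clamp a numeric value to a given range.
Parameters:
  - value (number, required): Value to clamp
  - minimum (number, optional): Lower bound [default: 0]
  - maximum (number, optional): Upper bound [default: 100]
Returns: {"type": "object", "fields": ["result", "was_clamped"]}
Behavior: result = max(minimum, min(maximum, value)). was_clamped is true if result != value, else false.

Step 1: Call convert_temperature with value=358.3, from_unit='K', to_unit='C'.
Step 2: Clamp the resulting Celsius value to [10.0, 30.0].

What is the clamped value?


Step 1: convert_temperature(value=358.3, from_unit=K, to_unit=C)
  To C: 358.3 - 273.15 = 85.15
  Target is C: 85.15
  Round to 2 decimals: 85.15
  -> result = 85.15 C
Step 2: clamp_value(value=85.15, minimum=10.0, maximum=30.0)
  result = max(10.0, min(30.0, 85.15)) = max(10.0, 30.0) = 30.0
  was_clamped = (30.0 != 85.15) = true
  -> result = 30.0
30.0


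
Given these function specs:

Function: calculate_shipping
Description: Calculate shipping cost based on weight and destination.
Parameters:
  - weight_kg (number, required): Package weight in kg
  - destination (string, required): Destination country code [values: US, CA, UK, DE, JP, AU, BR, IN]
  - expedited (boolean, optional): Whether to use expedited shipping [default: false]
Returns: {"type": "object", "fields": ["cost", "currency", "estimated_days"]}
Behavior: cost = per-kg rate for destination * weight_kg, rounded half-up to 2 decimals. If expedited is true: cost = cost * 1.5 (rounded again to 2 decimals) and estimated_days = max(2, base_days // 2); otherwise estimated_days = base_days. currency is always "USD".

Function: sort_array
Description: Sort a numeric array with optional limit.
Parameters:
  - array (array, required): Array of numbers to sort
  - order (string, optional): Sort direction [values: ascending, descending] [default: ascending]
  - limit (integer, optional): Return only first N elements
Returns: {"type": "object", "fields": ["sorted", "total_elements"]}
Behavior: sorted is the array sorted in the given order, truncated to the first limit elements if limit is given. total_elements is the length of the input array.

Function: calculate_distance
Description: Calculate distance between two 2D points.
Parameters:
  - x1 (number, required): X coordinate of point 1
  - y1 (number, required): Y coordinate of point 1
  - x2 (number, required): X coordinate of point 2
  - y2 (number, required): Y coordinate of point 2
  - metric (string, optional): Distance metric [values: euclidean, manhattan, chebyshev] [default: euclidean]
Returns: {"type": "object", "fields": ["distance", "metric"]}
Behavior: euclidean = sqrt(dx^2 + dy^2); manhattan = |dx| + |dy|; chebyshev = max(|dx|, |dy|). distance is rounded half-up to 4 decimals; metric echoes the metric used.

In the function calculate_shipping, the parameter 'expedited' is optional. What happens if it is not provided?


The calculate_shipping spec declares:
  - expedited (boolean, optional): Whether to use expedited shipping [default: false]
It defaults to false


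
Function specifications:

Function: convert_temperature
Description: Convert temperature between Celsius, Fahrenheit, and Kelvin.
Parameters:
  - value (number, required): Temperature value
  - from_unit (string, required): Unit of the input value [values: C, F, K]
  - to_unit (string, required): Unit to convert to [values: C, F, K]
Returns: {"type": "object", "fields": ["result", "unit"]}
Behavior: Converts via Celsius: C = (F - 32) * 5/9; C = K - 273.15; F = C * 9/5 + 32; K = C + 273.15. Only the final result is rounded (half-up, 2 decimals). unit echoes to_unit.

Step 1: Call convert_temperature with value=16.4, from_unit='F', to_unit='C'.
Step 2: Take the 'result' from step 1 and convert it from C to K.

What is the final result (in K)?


Step 1: convert_temperature(value=16.4, from_unit=F, to_unit=C)
  To C: (16.4 - 32) * 5/9 = -8.666667
  Target is C: -8.666667
  Round to 2 decimals: -8.67
  -> result = -8.67 C
Step 2: convert_temperature(value=-8.67, from_unit=C, to_unit=K)
  Input already in C: -8.67
  To K: -8.67 + 273.15 = 264.48
  Round to 2 decimals: 264.48
  -> result = 264.48 K
264.48 K


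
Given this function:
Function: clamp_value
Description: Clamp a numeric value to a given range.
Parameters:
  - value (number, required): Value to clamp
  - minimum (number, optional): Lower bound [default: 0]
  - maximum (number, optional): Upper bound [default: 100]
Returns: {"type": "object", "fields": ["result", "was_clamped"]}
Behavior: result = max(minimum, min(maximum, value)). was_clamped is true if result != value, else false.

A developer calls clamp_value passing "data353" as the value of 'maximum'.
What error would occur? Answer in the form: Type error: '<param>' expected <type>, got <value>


Spec: 'maximum' is declared as number; "data353" is a string.
Type error: 'maximum' expected number, got "data353"
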